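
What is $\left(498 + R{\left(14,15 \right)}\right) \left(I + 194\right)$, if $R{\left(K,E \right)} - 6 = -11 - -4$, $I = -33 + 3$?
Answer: $81508$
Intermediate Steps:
$I = -30$
$R{\left(K,E \right)} = -1$ ($R{\left(K,E \right)} = 6 - 7 = -1$)
$\left(498 + R{\left(14,15 \right)}\right) \left(I + 194\right) = \left(498 - 1\right) \left(-30 + 194\right) = 497 \cdot 164 = 81508$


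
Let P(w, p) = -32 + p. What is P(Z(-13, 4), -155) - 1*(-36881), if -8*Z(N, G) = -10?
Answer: 36694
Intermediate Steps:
Z(N, G) = 5/4 (Z(N, G) = -⅛*(-10) = 5/4)
P(Z(-13, 4), -155) - 1*(-36881) = (-32 - 155) - 1*(-36881) = -187 + 36881 = 36694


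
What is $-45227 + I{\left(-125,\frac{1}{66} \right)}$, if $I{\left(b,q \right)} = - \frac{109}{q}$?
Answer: $-52421$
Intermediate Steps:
$-45227 + I{\left(-125,\frac{1}{66} \right)} = -45227 - \frac{109}{\frac{1}{66}} = -45227 - 109 \frac{1}{\frac{1}{66}} = -45227 - 7194 = -52421$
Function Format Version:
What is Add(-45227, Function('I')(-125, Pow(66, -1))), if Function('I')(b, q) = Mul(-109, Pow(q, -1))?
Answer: -52421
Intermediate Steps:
Add(-45227, Function('I')(-125, Pow(66, -1))) = Add(-45227, Mul(-109, Pow(Pow(66, -1), -1))) = Add(-45227, Mul(-109, Pow(Rational(1, 66), -1))) = Add(-45227, Mul(-109, 66)) = Add(-45227, -7194) = -52421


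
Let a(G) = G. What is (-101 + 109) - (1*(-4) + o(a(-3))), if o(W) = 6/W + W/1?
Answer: 17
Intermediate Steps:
o(W) = W + 6/W (o(W) = 6/W + W*1 = 6/W + W = W + 6/W)
(-101 + 109) - (1*(-4) + o(a(-3))) = (-101 + 109) - (1*(-4) + (-3 + 6/(-3))) = 8 - (-4 + (-3 + 6*(-1/3))) = 8 - (-4 + (-3 - 2)) = 8 - (-4 - 5) = 8 - (-9) = 8 - 1*(-9) = 8 + 9 = 17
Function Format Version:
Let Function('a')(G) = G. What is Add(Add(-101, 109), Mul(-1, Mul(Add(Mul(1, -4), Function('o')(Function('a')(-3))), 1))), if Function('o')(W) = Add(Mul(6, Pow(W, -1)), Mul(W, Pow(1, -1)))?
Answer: 17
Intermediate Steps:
Function('o')(W) = Add(W, Mul(6, Pow(W, -1))) (Function('o')(W) = Add(Mul(6, Pow(W, -1)), Mul(W, 1)) = Add(Mul(6, Pow(W, -1)), W) = Add(W, Mul(6, Pow(W, -1))))
Add(Add(-101, 109), Mul(-1, Mul(Add(Mul(1, -4), Function('o')(Function('a')(-3))), 1))) = Add(Add(-101, 109), Mul(-1, Mul(Add(Mul(1, -4), Add(-3, Mul(6, Pow(-3, -1)))), 1))) = Add(8, Mul(-1, Mul(Add(-4, Add(-3, Mul(6, Rational(-1, 3)))), 1))) = Add(8, Mul(-1, Mul(Add(-4, Add(-3, -2)), 1))) = Add(8, Mul(-1, Mul(Add(-4, -5), 1))) = Add(8, Mul(-1, Mul(-9, 1))) = Add(8, Mul(-1, -9)) = Add(8, 9) = 17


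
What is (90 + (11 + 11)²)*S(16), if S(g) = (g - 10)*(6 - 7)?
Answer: -3444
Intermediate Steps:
S(g) = 10 - g (S(g) = (-10 + g)*(-1) = 10 - g)
(90 + (11 + 11)²)*S(16) = (90 + (11 + 11)²)*(10 - 1*16) = (90 + 22²)*(10 - 16) = (90 + 484)*(-6) = 574*(-6) = -3444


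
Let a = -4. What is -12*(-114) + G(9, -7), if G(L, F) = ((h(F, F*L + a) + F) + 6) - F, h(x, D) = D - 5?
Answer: 1302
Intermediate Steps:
h(x, D) = -5 + D
G(L, F) = -3 + F*L (G(L, F) = (((-5 + (F*L - 4)) + F) + 6) - F = (((-5 + (-4 + F*L)) + F) + 6) - F = (((-9 + F*L) + F) + 6) - F = ((-9 + F + F*L) + 6) - F = (-3 + F + F*L) - F = -3 + F*L)
-12*(-114) + G(9, -7) = -12*(-114) + (-3 - 7*9) = 1368 + (-3 - 63) = 1368 - 66 = 1302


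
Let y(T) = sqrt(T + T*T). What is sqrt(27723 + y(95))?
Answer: sqrt(27723 + 4*sqrt(570)) ≈ 166.79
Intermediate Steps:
y(T) = sqrt(T + T**2)
sqrt(27723 + y(95)) = sqrt(27723 + sqrt(95*(1 + 95))) = sqrt(27723 + sqrt(95*96)) = sqrt(27723 + sqrt(9120)) = sqrt(27723 + 4*sqrt(570))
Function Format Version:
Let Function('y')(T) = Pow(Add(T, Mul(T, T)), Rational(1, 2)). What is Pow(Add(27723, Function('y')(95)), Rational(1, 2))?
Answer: Pow(Add(27723, Mul(4, Pow(570, Rational(1, 2)))), Rational(1, 2)) ≈ 166.79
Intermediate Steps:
Function('y')(T) = Pow(Add(T, Pow(T, 2)), Rational(1, 2))
Pow(Add(27723, Function('y')(95)), Rational(1, 2)) = Pow(Add(27723, Pow(Mul(95, Add(1, 95)), Rational(1, 2))), Rational(1, 2)) = Pow(Add(27723, Pow(Mul(95, 96), Rational(1, 2))), Rational(1, 2)) = Pow(Add(27723, Pow(9120, Rational(1, 2))), Rational(1, 2)) = Pow(Add(27723, Mul(4, Pow(570, Rational(1, 2)))), Rational(1, 2))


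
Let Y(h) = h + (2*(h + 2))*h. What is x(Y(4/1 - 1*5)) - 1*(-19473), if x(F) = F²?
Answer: 19482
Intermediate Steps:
Y(h) = h + h*(4 + 2*h) (Y(h) = h + (2*(2 + h))*h = h + (4 + 2*h)*h = h + h*(4 + 2*h))
x(Y(4/1 - 1*5)) - 1*(-19473) = ((4/1 - 1*5)*(5 + 2*(4/1 - 1*5)))² - 1*(-19473) = ((4*1 - 5)*(5 + 2*(4*1 - 5)))² + 19473 = ((4 - 5)*(5 + 2*(4 - 5)))² + 19473 = (-(5 + 2*(-1)))² + 19473 = (-(5 - 2))² + 19473 = (-1*3)² + 19473 = (-3)² + 19473 = 9 + 19473 = 19482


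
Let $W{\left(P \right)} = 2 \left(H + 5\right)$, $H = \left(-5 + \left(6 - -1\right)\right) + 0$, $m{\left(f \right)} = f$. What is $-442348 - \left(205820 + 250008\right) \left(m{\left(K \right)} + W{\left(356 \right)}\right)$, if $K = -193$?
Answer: $81150864$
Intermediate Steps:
$H = 2$ ($H = \left(-5 + \left(6 + 1\right)\right) + 0 = \left(-5 + 7\right) + 0 = 2 + 0 = 2$)
$W{\left(P \right)} = 14$ ($W{\left(P \right)} = 2 \left(2 + 5\right) = 2 \cdot 7 = 14$)
$-442348 - \left(205820 + 250008\right) \left(m{\left(K \right)} + W{\left(356 \right)}\right) = -442348 - \left(205820 + 250008\right) \left(-193 + 14\right) = -442348 - 455828 \left(-179\right) = -442348 - -81593212 = -442348 + 81593212 = 81150864$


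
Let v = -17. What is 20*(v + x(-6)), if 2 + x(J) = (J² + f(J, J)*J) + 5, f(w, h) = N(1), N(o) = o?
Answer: 320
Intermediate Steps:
f(w, h) = 1
x(J) = 3 + J + J² (x(J) = -2 + ((J² + 1*J) + 5) = -2 + ((J² + J) + 5) = -2 + ((J + J²) + 5) = -2 + (5 + J + J²) = 3 + J + J²)
20*(v + x(-6)) = 20*(-17 + (3 - 6 + (-6)²)) = 20*(-17 + (3 - 6 + 36)) = 20*(-17 + 33) = 20*16 = 320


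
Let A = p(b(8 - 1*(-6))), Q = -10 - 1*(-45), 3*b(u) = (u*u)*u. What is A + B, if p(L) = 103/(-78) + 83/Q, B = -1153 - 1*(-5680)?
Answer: 12361579/2730 ≈ 4528.0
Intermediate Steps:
b(u) = u³/3 (b(u) = ((u*u)*u)/3 = (u²*u)/3 = u³/3)
Q = 35 (Q = -10 + 45 = 35)
B = 4527 (B = -1153 + 5680 = 4527)
p(L) = 2869/2730 (p(L) = 103/(-78) + 83/35 = 103*(-1/78) + 83*(1/35) = -103/78 + 83/35 = 2869/2730)
A = 2869/2730 ≈ 1.0509
A + B = 2869/2730 + 4527 = 12361579/2730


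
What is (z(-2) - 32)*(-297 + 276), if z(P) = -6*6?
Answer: 1428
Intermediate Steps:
z(P) = -36
(z(-2) - 32)*(-297 + 276) = (-36 - 32)*(-297 + 276) = -68*(-21) = 1428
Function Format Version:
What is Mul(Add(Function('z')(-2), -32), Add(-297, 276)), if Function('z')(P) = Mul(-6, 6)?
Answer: 1428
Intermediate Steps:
Function('z')(P) = -36
Mul(Add(Function('z')(-2), -32), Add(-297, 276)) = Mul(Add(-36, -32), Add(-297, 276)) = Mul(-68, -21) = 1428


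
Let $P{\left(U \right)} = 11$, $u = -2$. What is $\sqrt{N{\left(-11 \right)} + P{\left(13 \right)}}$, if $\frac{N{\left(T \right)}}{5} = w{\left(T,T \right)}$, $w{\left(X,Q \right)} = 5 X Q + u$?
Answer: $\sqrt{3026} \approx 55.009$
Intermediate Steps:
$w{\left(X,Q \right)} = -2 + 5 Q X$ ($w{\left(X,Q \right)} = 5 X Q - 2 = 5 Q X - 2 = -2 + 5 Q X$)
$N{\left(T \right)} = -10 + 25 T^{2}$ ($N{\left(T \right)} = 5 \left(-2 + 5 T T\right) = 5 \left(-2 + 5 T^{2}\right) = -10 + 25 T^{2}$)
$\sqrt{N{\left(-11 \right)} + P{\left(13 \right)}} = \sqrt{\left(-10 + 25 \left(-11\right)^{2}\right) + 11} = \sqrt{\left(-10 + 25 \cdot 121\right) + 11} = \sqrt{\left(-10 + 3025\right) + 11} = \sqrt{3015 + 11} = \sqrt{3026}$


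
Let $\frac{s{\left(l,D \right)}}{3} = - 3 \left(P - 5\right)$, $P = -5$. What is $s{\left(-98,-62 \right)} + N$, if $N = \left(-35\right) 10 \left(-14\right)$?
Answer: $4990$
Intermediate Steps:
$s{\left(l,D \right)} = 90$ ($s{\left(l,D \right)} = 3 \left(- 3 \left(-5 - 5\right)\right) = 3 \left(\left(-3\right) \left(-10\right)\right) = 3 \cdot 30 = 90$)
$N = 4900$ ($N = \left(-350\right) \left(-14\right) = 4900$)
$s{\left(-98,-62 \right)} + N = 90 + 4900 = 4990$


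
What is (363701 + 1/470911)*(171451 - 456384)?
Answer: -48800703315711996/470911 ≈ -1.0363e+11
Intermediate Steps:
(363701 + 1/470911)*(171451 - 456384) = (363701 + 1/470911)*(-284933) = (171270801612/470911)*(-284933) = -48800703315711996/470911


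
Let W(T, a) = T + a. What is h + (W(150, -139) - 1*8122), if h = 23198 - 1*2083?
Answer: 13004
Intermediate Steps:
h = 21115 (h = 23198 - 2083 = 21115)
h + (W(150, -139) - 1*8122) = 21115 + ((150 - 139) - 1*8122) = 21115 + (11 - 8122) = 21115 - 8111 = 13004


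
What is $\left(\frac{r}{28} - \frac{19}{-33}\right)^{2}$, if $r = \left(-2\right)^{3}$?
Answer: $\frac{4489}{53361} \approx 0.084125$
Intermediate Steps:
$r = -8$
$\left(\frac{r}{28} - \frac{19}{-33}\right)^{2} = \left(- \frac{8}{28} - \frac{19}{-33}\right)^{2} = \left(\left(-8\right) \frac{1}{28} - - \frac{19}{33}\right)^{2} = \left(- \frac{2}{7} + \frac{19}{33}\right)^{2} = \left(\frac{67}{231}\right)^{2} = \frac{4489}{53361}$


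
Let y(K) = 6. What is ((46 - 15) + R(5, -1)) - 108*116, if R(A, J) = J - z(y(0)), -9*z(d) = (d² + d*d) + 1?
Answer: -112409/9 ≈ -12490.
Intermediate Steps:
z(d) = -⅑ - 2*d²/9 (z(d) = -((d² + d*d) + 1)/9 = -((d² + d²) + 1)/9 = -(2*d² + 1)/9 = -(1 + 2*d²)/9 = -⅑ - 2*d²/9)
R(A, J) = 73/9 + J (R(A, J) = J - (-⅑ - 2/9*6²) = J - (-⅑ - 2/9*36) = J - (-⅑ - 8) = J - 1*(-73/9) = J + 73/9 = 73/9 + J)
((46 - 15) + R(5, -1)) - 108*116 = ((46 - 15) + (73/9 - 1)) - 108*116 = (31 + 64/9) - 12528 = 343/9 - 12528 = -112409/9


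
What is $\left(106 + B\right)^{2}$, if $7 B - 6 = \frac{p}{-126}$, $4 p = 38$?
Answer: $\frac{35523579529}{3111696} \approx 11416.0$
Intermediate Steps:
$p = \frac{19}{2}$ ($p = \frac{1}{4} \cdot 38 = \frac{19}{2} \approx 9.5$)
$B = \frac{1493}{1764}$ ($B = \frac{6}{7} + \frac{\frac{19}{2} \frac{1}{-126}}{7} = \frac{6}{7} + \frac{\frac{19}{2} \left(- \frac{1}{126}\right)}{7} = \frac{6}{7} + \frac{1}{7} \left(- \frac{19}{252}\right) = \frac{6}{7} - \frac{19}{1764} = \frac{1493}{1764} \approx 0.84637$)
$\left(106 + B\right)^{2} = \left(106 + \frac{1493}{1764}\right)^{2} = \left(\frac{188477}{1764}\right)^{2} = \frac{35523579529}{3111696}$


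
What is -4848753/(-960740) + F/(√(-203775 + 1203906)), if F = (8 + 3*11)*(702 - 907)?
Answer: 4848753/960740 - 8405*√1000131/1000131 ≈ -3.3576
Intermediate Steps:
F = -8405 (F = (8 + 33)*(-205) = 41*(-205) = -8405)
-4848753/(-960740) + F/(√(-203775 + 1203906)) = -4848753/(-960740) - 8405/√(-203775 + 1203906) = -4848753*(-1/960740) - 8405*√1000131/1000131 = 4848753/960740 - 8405*√1000131/1000131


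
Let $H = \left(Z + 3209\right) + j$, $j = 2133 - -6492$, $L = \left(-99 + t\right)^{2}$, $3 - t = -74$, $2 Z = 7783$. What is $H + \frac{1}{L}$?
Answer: $\frac{7611143}{484} \approx 15726.0$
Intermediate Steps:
$Z = \frac{7783}{2}$ ($Z = \frac{1}{2} \cdot 7783 = \frac{7783}{2} \approx 3891.5$)
$t = 77$ ($t = 3 - -74 = 3 + 74 = 77$)
$L = 484$ ($L = \left(-99 + 77\right)^{2} = \left(-22\right)^{2} = 484$)
$j = 8625$ ($j = 2133 + 6492 = 8625$)
$H = \frac{31451}{2}$ ($H = \left(\frac{7783}{2} + 3209\right) + 8625 = \frac{14201}{2} + 8625 = \frac{31451}{2} \approx 15726.0$)
$H + \frac{1}{L} = \frac{31451}{2} + \frac{1}{484} = \frac{7611143}{484}$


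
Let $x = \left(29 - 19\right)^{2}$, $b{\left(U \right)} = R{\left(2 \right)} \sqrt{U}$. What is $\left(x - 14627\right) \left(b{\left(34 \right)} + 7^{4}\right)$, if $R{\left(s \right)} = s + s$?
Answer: $-34879327 - 58108 \sqrt{34} \approx -3.5218 \cdot 10^{7}$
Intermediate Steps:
$R{\left(s \right)} = 2 s$
$b{\left(U \right)} = 4 \sqrt{U}$ ($b{\left(U \right)} = 2 \cdot 2 \sqrt{U} = 4 \sqrt{U}$)
$x = 100$ ($x = 10^{2} = 100$)
$\left(x - 14627\right) \left(b{\left(34 \right)} + 7^{4}\right) = \left(100 - 14627\right) \left(4 \sqrt{34} + 7^{4}\right) = - 14527 \left(4 \sqrt{34} + 2401\right) = - 14527 \left(2401 + 4 \sqrt{34}\right) = -34879327 - 58108 \sqrt{34}$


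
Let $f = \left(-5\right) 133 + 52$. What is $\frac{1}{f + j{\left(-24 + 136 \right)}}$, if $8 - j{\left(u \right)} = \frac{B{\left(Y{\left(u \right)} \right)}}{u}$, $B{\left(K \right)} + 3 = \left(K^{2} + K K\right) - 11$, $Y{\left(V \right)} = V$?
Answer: $- \frac{8}{6631} \approx -0.0012065$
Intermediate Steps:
$B{\left(K \right)} = -14 + 2 K^{2}$ ($B{\left(K \right)} = -3 - \left(11 - K^{2} - K K\right) = -3 + \left(\left(K^{2} + K^{2}\right) - 11\right) = -3 + \left(2 K^{2} - 11\right) = -3 + \left(-11 + 2 K^{2}\right) = -14 + 2 K^{2}$)
$f = -613$ ($f = -665 + 52 = -613$)
$j{\left(u \right)} = 8 - \frac{-14 + 2 u^{2}}{u}$
$\frac{1}{f + j{\left(-24 + 136 \right)}} = \frac{1}{-613 + \left(8 - 2 \left(-24 + 136\right) + \frac{14}{-24 + 136}\right)} = \frac{1}{-613 + \left(8 - 224 + \frac{14}{112}\right)} = \frac{1}{-613 + \left(8 - 224 + 14 \cdot \frac{1}{112}\right)} = \frac{1}{-613 + \left(8 - 224 + \frac{1}{8}\right)} = \frac{1}{-613 - \frac{1727}{8}} = \frac{1}{- \frac{6631}{8}} = - \frac{8}{6631}$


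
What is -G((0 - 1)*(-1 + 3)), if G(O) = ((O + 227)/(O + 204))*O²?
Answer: -450/101 ≈ -4.4554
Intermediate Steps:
G(O) = O²*(227 + O)/(204 + O) (G(O) = ((227 + O)/(204 + O))*O² = O²*(227 + O)/(204 + O))
-G((0 - 1)*(-1 + 3)) = -((0 - 1)*(-1 + 3))²*(227 + (0 - 1)*(-1 + 3))/(204 + (0 - 1)*(-1 + 3)) = -(-1*2)²*(227 - 1*2)/(204 - 1*2) = -(-2)²*(227 - 2)/(204 - 2) = -4*225/202 = -1*450/101 = -450/101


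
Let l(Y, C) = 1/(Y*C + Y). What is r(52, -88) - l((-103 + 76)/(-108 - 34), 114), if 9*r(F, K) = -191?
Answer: -66037/3105 ≈ -21.268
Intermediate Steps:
r(F, K) = -191/9 (r(F, K) = (1/9)*(-191) = -191/9)
l(Y, C) = 1/(Y + C*Y) (l(Y, C) = 1/(C*Y + Y) = 1/(Y + C*Y))
r(52, -88) - l((-103 + 76)/(-108 - 34), 114) = -191/9 - 1/(((-103 + 76)/(-108 - 34))*(1 + 114)) = -191/9 - 1/(((-27/(-142)))*115) = -191/9 - 1/(((-27*(-1/142)))*115) = -191/9 - 1/(27/142*115) = -191/9 - 142/(27*115) = -191/9 - 1*142/3105 = -191/9 - 142/3105 = -66037/3105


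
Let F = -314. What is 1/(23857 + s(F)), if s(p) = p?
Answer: 1/23543 ≈ 4.2475e-5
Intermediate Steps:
1/(23857 + s(F)) = 1/(23857 - 314) = 1/23543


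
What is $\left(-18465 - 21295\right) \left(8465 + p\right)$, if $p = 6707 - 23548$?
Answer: $333029760$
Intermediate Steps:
$p = -16841$ ($p = 6707 - 23548 = -16841$)
$\left(-18465 - 21295\right) \left(8465 + p\right) = \left(-18465 - 21295\right) \left(8465 - 16841\right) = \left(-39760\right) \left(-8376\right) = 333029760$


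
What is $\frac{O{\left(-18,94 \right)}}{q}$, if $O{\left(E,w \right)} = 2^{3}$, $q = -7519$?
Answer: $- \frac{8}{7519} \approx -0.001064$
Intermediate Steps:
$O{\left(E,w \right)} = 8$
$\frac{O{\left(-18,94 \right)}}{q} = \frac{8}{-7519} = 8 \left(- \frac{1}{7519}\right) = - \frac{8}{7519}$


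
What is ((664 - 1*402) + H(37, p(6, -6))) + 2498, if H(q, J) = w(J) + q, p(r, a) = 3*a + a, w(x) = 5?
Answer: 2802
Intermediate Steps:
p(r, a) = 4*a
H(q, J) = 5 + q
((664 - 1*402) + H(37, p(6, -6))) + 2498 = ((664 - 1*402) + (5 + 37)) + 2498 = ((664 - 402) + 42) + 2498 = (262 + 42) + 2498 = 304 + 2498 = 2802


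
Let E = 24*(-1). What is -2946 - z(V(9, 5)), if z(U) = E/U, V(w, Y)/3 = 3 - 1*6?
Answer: -8846/3 ≈ -2948.7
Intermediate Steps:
V(w, Y) = -9 (V(w, Y) = 3*(3 - 1*6) = 3*(3 - 6) = 3*(-3) = -9)
E = -24
z(U) = -24/U
-2946 - z(V(9, 5)) = -2946 - (-24)/(-9) = -2946 - (-24)*(-1)/9 = -2946 - 1*8/3 = -2946 - 8/3 = -8846/3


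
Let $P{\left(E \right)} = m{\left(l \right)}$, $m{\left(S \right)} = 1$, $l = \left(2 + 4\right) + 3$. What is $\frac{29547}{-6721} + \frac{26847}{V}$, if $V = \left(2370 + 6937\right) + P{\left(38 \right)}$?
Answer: $- \frac{7275753}{4812236} \approx -1.5119$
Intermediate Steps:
$l = 9$ ($l = 6 + 3 = 9$)
$P{\left(E \right)} = 1$
$V = 9308$ ($V = \left(2370 + 6937\right) + 1 = 9307 + 1 = 9308$)
$\frac{29547}{-6721} + \frac{26847}{V} = \frac{29547}{-6721} + \frac{26847}{9308} = 29547 \left(- \frac{1}{6721}\right) + 26847 \cdot \frac{1}{9308} = - \frac{29547}{6721} + \frac{26847}{9308} = - \frac{7275753}{4812236}$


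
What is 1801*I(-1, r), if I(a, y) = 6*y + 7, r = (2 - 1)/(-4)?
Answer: 19811/2 ≈ 9905.5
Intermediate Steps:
r = -¼ (r = 1*(-¼) = -¼ ≈ -0.25000)
I(a, y) = 7 + 6*y
1801*I(-1, r) = 1801*(7 + 6*(-¼)) = 1801*(7 - 3/2) = 1801*(11/2) = 19811/2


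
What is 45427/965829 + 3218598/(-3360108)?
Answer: -492662610271/540881624922 ≈ -0.91085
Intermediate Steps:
45427/965829 + 3218598/(-3360108) = 45427*(1/965829) + 3218598*(-1/3360108) = 45427/965829 - 536433/560018 = -492662610271/540881624922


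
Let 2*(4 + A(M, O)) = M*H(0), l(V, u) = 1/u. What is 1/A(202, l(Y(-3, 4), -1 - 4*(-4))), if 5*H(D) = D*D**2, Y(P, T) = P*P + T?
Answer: -1/4 ≈ -0.25000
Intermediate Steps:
Y(P, T) = T + P**2 (Y(P, T) = P**2 + T = T + P**2)
H(D) = D**3/5 (H(D) = (D*D**2)/5 = D**3/5)
A(M, O) = -4 (A(M, O) = -4 + (M*((1/5)*0**3))/2 = -4 + (M*((1/5)*0))/2 = -4 + (M*0)/2 = -4 + (1/2)*0 = -4 + 0 = -4)
1/A(202, l(Y(-3, 4), -1 - 4*(-4))) = 1/(-4) = -1/4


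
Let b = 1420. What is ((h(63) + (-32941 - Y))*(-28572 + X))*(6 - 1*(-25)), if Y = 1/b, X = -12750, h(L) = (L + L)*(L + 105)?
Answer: 150810019881/10 ≈ 1.5081e+10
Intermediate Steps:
h(L) = 2*L*(105 + L) (h(L) = (2*L)*(105 + L) = 2*L*(105 + L))
Y = 1/1420 ≈ 0.00070423
((h(63) + (-32941 - Y))*(-28572 + X))*(6 - 1*(-25)) = ((2*63*(105 + 63) + (-32941 - 1*1/1420))*(-28572 - 12750))*(6 - 1*(-25)) = ((2*63*168 + (-32941 - 1/1420))*(-41322))*(6 + 25) = ((21168 - 46776221/1420)*(-41322))*31 = -16717661/1420*(-41322)*31 = (4864839351/10)*31 = 150810019881/10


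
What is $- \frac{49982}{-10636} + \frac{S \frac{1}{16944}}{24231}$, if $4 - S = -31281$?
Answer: $\frac{5130361421527}{1091705800176} \approx 4.6994$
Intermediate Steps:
$S = 31285$ ($S = 4 - -31281 = 4 + 31281 = 31285$)
$- \frac{49982}{-10636} + \frac{S \frac{1}{16944}}{24231} = - \frac{49982}{-10636} + \frac{31285 \cdot \frac{1}{16944}}{24231} = \left(-49982\right) \left(- \frac{1}{10636}\right) + 31285 \cdot \frac{1}{16944} \cdot \frac{1}{24231} = \frac{24991}{5318} + \frac{31285}{16944} \cdot \frac{1}{24231} = \frac{24991}{5318} + \frac{31285}{410570064} = \frac{5130361421527}{1091705800176}$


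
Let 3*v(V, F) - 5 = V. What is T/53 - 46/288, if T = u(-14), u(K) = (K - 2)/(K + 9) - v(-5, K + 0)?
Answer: -3791/38160 ≈ -0.099345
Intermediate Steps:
v(V, F) = 5/3 + V/3
u(K) = (-2 + K)/(9 + K) (u(K) = (K - 2)/(K + 9) - (5/3 + (⅓)*(-5)) = (-2 + K)/(9 + K) - (5/3 - 5/3) = (-2 + K)/(9 + K) - 1*0 = (-2 + K)/(9 + K) + 0 = (-2 + K)/(9 + K))
T = 16/5 (T = (-2 - 14)/(9 - 14) = -16/(-5) = -⅕*(-16) = 16/5 ≈ 3.2000)
T/53 - 46/288 = (16/5)/53 - 46/288 = (16/5)*(1/53) - 46*1/288 = 16/265 - 23/144 = -3791/38160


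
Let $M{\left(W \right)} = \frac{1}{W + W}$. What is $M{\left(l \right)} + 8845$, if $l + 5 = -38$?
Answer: $\frac{760669}{86} \approx 8845.0$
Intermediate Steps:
$l = -43$ ($l = -5 - 38 = -43$)
$M{\left(W \right)} = \frac{1}{2 W}$
$M{\left(l \right)} + 8845 = \frac{1}{2 \left(-43\right)} + 8845 = \frac{1}{2} \left(- \frac{1}{43}\right) + 8845 = - \frac{1}{86} + 8845 = \frac{760669}{86}$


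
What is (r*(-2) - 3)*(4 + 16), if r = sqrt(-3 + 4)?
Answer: -100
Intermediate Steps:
r = 1 (r = sqrt(1) = 1)
(r*(-2) - 3)*(4 + 16) = (1*(-2) - 3)*(4 + 16) = (-2 - 3)*20 = -5*20 = -100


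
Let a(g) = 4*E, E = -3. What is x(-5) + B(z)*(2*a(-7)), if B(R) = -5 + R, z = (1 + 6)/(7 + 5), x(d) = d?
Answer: 101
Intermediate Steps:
z = 7/12 ≈ 0.58333
a(g) = -12 (a(g) = 4*(-3) = -12)
x(-5) + B(z)*(2*a(-7)) = -5 + (-5 + 7/12)*(2*(-12)) = -5 - 53/12*(-24) = -5 + 106 = 101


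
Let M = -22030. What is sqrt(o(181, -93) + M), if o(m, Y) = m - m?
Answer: I*sqrt(22030) ≈ 148.43*I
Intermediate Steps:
o(m, Y) = 0
sqrt(o(181, -93) + M) = sqrt(0 - 22030) = sqrt(-22030) = I*sqrt(22030)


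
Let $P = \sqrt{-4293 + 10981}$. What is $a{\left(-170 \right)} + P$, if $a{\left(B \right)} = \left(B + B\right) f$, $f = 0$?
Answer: $4 \sqrt{418} \approx 81.78$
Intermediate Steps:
$P = 4 \sqrt{418}$ ($P = \sqrt{6688} = 4 \sqrt{418} \approx 81.78$)
$a{\left(B \right)} = 0$ ($a{\left(B \right)} = \left(B + B\right) 0 = 2 B 0 = 0$)
$a{\left(-170 \right)} + P = 0 + 4 \sqrt{418} = 4 \sqrt{418}$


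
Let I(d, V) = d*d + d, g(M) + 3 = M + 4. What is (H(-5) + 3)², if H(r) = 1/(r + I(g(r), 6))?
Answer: 484/49 ≈ 9.8775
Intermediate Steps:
g(M) = 1 + M (g(M) = -3 + (M + 4) = -3 + (4 + M) = 1 + M)
I(d, V) = d + d² (I(d, V) = d² + d = d + d²)
H(r) = 1/(r + (1 + r)*(2 + r)) (H(r) = 1/(r + (1 + r)*(1 + (1 + r))) = 1/(r + (1 + r)*(2 + r)))
(H(-5) + 3)² = (1/(-5 + (1 - 5)*(2 - 5)) + 3)² = (1/(-5 - 4*(-3)) + 3)² = (1/(-5 + 12) + 3)² = (1/7 + 3)² = (⅐ + 3)² = (22/7)² = 484/49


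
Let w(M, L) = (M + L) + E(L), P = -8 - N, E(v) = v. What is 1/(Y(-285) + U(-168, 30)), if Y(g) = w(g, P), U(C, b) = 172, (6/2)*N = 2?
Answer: -3/391 ≈ -0.0076726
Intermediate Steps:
N = ⅔ (N = (⅓)*2 = ⅔ ≈ 0.66667)
P = -26/3 (P = -8 - 1*⅔ = -8 - ⅔ = -26/3 ≈ -8.6667)
w(M, L) = M + 2*L (w(M, L) = (M + L) + L = (L + M) + L = M + 2*L)
Y(g) = -52/3 + g (Y(g) = g + 2*(-26/3) = g - 52/3 = -52/3 + g)
1/(Y(-285) + U(-168, 30)) = 1/((-52/3 - 285) + 172) = 1/(-907/3 + 172) = 1/(-391/3) = -3/391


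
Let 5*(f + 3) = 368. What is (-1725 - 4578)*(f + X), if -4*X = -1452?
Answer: -13664904/5 ≈ -2.7330e+6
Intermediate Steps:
f = 353/5 (f = -3 + (⅕)*368 = -3 + 368/5 = 353/5 ≈ 70.600)
X = 363 (X = -¼*(-1452) = 363)
(-1725 - 4578)*(f + X) = (-1725 - 4578)*(353/5 + 363) = -6303*2168/5 = -13664904/5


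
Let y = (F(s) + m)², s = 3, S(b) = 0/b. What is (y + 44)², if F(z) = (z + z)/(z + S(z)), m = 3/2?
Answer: 50625/16 ≈ 3164.1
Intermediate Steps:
m = 3/2 (m = 3*(½) = 3/2 ≈ 1.5000)
S(b) = 0
F(z) = 2 (F(z) = (z + z)/(z + 0) = (2*z)/z = 2)
y = 49/4 (y = (2 + 3/2)² = (7/2)² = 49/4 ≈ 12.250)
(y + 44)² = (49/4 + 44)² = (225/4)² = 50625/16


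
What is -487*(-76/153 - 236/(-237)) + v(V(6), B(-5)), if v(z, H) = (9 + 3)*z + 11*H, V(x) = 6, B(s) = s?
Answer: -2732105/12087 ≈ -226.04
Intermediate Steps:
v(z, H) = 11*H + 12*z (v(z, H) = 12*z + 11*H = 11*H + 12*z)
-487*(-76/153 - 236/(-237)) + v(V(6), B(-5)) = -487*(-76/153 - 236/(-237)) + (11*(-5) + 12*6) = -487*(-76*1/153 - 236*(-1/237)) + (-55 + 72) = -487*(-76/153 + 236/237) + 17 = -487*6032/12087 + 17 = -2937584/12087 + 17 = -2732105/12087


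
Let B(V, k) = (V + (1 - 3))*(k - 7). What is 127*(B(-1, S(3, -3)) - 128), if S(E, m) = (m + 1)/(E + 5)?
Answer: -53975/4 ≈ -13494.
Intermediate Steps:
S(E, m) = (1 + m)/(5 + E)
B(V, k) = (-7 + k)*(-2 + V) (B(V, k) = (V - 2)*(-7 + k) = (-2 + V)*(-7 + k) = (-7 + k)*(-2 + V))
127*(B(-1, S(3, -3)) - 128) = 127*((14 - 7*(-1) - 2*(1 - 3)/(5 + 3) - (1 - 3)/(5 + 3)) - 128) = 127*((14 + 7 - 2*(-2)/8 - (-2)/8) - 128) = 127*((14 + 7 - (-2)/4 - (-2)/8) - 128) = 127*((14 + 7 - 2*(-¼) - 1*(-¼)) - 128) = 127*((14 + 7 + ½ + ¼) - 128) = 127*(87/4 - 128) = 127*(-425/4) = -53975/4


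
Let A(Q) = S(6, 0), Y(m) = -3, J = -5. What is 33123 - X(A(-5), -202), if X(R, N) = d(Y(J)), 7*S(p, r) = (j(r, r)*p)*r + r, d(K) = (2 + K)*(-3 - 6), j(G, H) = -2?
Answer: 33114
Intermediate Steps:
d(K) = -18 - 9*K (d(K) = (2 + K)*(-9) = -18 - 9*K)
S(p, r) = r/7 - 2*p*r/7 (S(p, r) = ((-2*p)*r + r)/7 = (-2*p*r + r)/7 = (r - 2*p*r)/7 = r/7 - 2*p*r/7)
A(Q) = 0 (A(Q) = (⅐)*0*(1 - 2*6) = (⅐)*0*(1 - 12) = (⅐)*0*(-11) = 0)
X(R, N) = 9 (X(R, N) = -18 - 9*(-3) = -18 + 27 = 9)
33123 - X(A(-5), -202) = 33123 - 1*9 = 33123 - 9 = 33114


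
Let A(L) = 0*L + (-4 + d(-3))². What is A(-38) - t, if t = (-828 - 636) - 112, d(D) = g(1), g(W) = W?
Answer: 1585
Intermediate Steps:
d(D) = 1
A(L) = 9 (A(L) = 0*L + (-4 + 1)² = 0 + (-3)² = 0 + 9 = 9)
t = -1576 (t = -1464 - 112 = -1576)
A(-38) - t = 9 - 1*(-1576) = 9 + 1576 = 1585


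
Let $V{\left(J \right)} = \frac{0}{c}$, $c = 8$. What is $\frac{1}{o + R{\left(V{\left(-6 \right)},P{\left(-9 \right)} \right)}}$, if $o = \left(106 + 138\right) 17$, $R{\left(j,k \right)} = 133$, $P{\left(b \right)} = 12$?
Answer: $\frac{1}{4281} \approx 0.00023359$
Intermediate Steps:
$V{\left(J \right)} = 0$ ($V{\left(J \right)} = \frac{0}{8} = 0 \cdot \frac{1}{8} = 0$)
$o = 4148$ ($o = 244 \cdot 17 = 4148$)
$\frac{1}{o + R{\left(V{\left(-6 \right)},P{\left(-9 \right)} \right)}} = \frac{1}{4148 + 133} = \frac{1}{4281}$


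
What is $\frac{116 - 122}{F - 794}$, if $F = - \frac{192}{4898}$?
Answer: $\frac{7347}{972301} \approx 0.0075563$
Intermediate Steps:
$F = - \frac{96}{2449}$ ($F = \left(-192\right) \frac{1}{4898} = - \frac{96}{2449} \approx -0.0392$)
$\frac{116 - 122}{F - 794} = \frac{116 - 122}{- \frac{96}{2449} - 794} = \frac{116 - 122}{- \frac{1944602}{2449}} = \left(116 - 122\right) \left(- \frac{2449}{1944602}\right) = \left(-6\right) \left(- \frac{2449}{1944602}\right) = \frac{7347}{972301}$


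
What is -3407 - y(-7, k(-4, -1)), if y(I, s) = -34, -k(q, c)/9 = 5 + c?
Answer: -3373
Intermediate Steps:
k(q, c) = -45 - 9*c (k(q, c) = -9*(5 + c) = -45 - 9*c)
-3407 - y(-7, k(-4, -1)) = -3407 - 1*(-34) = -3407 + 34 = -3373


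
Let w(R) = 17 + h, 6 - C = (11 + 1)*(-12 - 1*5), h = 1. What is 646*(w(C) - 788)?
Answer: -497420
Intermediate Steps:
C = 210 (C = 6 - (11 + 1)*(-12 - 1*5) = 6 - 12*(-12 - 5) = 6 - 12*(-17) = 6 - 1*(-204) = 6 + 204 = 210)
w(R) = 18 (w(R) = 17 + 1 = 18)
646*(w(C) - 788) = 646*(18 - 788) = 646*(-770) = -497420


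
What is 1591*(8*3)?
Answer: 38184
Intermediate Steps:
1591*(8*3) = 1591*24 = 38184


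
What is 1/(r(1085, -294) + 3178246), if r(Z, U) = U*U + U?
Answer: 1/3264388 ≈ 3.0634e-7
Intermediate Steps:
r(Z, U) = U + U**2 (r(Z, U) = U**2 + U = U + U**2)
1/(r(1085, -294) + 3178246) = 1/(-294*(1 - 294) + 3178246) = 1/(-294*(-293) + 3178246) = 1/(86142 + 3178246) = 1/3264388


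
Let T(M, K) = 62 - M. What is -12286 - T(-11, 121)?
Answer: -12359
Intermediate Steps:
-12286 - T(-11, 121) = -12286 - (62 - 1*(-11)) = -12286 - (62 + 11) = -12286 - 1*73 = -12286 - 73 = -12359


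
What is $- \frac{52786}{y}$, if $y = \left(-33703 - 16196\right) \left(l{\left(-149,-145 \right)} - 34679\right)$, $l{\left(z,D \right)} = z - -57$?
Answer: $- \frac{52786}{1735038129} \approx -3.0424 \cdot 10^{-5}$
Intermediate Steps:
$l{\left(z,D \right)} = 57 + z$ ($l{\left(z,D \right)} = z + 57 = 57 + z$)
$y = 1735038129$ ($y = \left(-33703 - 16196\right) \left(\left(57 - 149\right) - 34679\right) = - 49899 \left(-92 - 34679\right) = \left(-49899\right) \left(-34771\right) = 1735038129$)
$- \frac{52786}{y} = - \frac{52786}{1735038129}$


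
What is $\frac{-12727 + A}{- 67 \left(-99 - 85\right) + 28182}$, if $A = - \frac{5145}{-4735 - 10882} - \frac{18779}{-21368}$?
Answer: $- \frac{606664044387}{1931193044080} \approx -0.31414$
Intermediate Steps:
$A = \frac{57601429}{47672008}$ ($A = - \frac{5145}{-15617} - - \frac{18779}{21368} = \left(-5145\right) \left(- \frac{1}{15617}\right) + \frac{18779}{21368} = \frac{735}{2231} + \frac{18779}{21368} = \frac{57601429}{47672008} \approx 1.2083$)
$\frac{-12727 + A}{- 67 \left(-99 - 85\right) + 28182} = \frac{-12727 + \frac{57601429}{47672008}}{- 67 \left(-99 - 85\right) + 28182} = - \frac{606664044387}{47672008 \left(\left(-67\right) \left(-184\right) + 28182\right)} = - \frac{606664044387}{47672008 \left(12328 + 28182\right)} = - \frac{606664044387}{47672008 \cdot 40510} = \left(- \frac{606664044387}{47672008}\right) \frac{1}{40510} = - \frac{606664044387}{1931193044080}$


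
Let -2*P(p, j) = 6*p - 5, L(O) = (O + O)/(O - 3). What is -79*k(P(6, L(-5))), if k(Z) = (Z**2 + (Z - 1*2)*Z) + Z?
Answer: -39184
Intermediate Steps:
L(O) = 2*O/(-3 + O) (L(O) = (2*O)/(-3 + O) = 2*O/(-3 + O))
P(p, j) = 5/2 - 3*p (P(p, j) = -(6*p - 5)/2 = -(-5 + 6*p)/2 = 5/2 - 3*p)
k(Z) = Z + Z**2 + Z*(-2 + Z) (k(Z) = (Z**2 + (Z - 2)*Z) + Z = (Z**2 + (-2 + Z)*Z) + Z = (Z**2 + Z*(-2 + Z)) + Z = Z + Z**2 + Z*(-2 + Z))
-79*k(P(6, L(-5))) = -79*(5/2 - 3*6)*(-1 + 2*(5/2 - 3*6)) = -79*(5/2 - 18)*(-1 + 2*(5/2 - 18)) = -(-2449)*(-1 + 2*(-31/2))/2 = -(-2449)*(-1 - 31)/2 = -(-2449)*(-32)/2 = -79*496 = -39184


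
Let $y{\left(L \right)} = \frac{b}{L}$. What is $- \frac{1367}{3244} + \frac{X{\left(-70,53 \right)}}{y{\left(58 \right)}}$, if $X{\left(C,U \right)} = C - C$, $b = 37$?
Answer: $- \frac{1367}{3244} \approx -0.42139$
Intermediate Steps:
$y{\left(L \right)} = \frac{37}{L}$
$X{\left(C,U \right)} = 0$
$- \frac{1367}{3244} + \frac{X{\left(-70,53 \right)}}{y{\left(58 \right)}} = - \frac{1367}{3244} + \frac{0}{37 \cdot \frac{1}{58}} = \left(-1367\right) \frac{1}{3244} + \frac{0}{37 \cdot \frac{1}{58}} = - \frac{1367}{3244} + \frac{0}{\frac{37}{58}} = - \frac{1367}{3244} + 0 \cdot \frac{58}{37} = - \frac{1367}{3244} + 0 = - \frac{1367}{3244}$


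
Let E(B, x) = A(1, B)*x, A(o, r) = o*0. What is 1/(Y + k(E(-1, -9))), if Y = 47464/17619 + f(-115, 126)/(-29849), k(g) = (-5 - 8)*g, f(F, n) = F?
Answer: 525909531/1418779121 ≈ 0.37068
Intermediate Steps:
A(o, r) = 0
E(B, x) = 0 (E(B, x) = 0*x = 0)
k(g) = -13*g
Y = 1418779121/525909531 (Y = 47464/17619 - 115/(-29849) = 47464*(1/17619) - 115*(-1/29849) = 47464/17619 + 115/29849 = 1418779121/525909531 ≈ 2.6978)
1/(Y + k(E(-1, -9))) = 1/(1418779121/525909531 - 13*0) = 1/(1418779121/525909531 + 0) = 1/(1418779121/525909531) = 525909531/1418779121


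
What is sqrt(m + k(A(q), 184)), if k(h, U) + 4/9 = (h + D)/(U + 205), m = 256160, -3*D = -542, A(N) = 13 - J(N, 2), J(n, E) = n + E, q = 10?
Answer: sqrt(348861516971)/1167 ≈ 506.12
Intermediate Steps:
J(n, E) = E + n
A(N) = 11 - N (A(N) = 13 - (2 + N) = 13 + (-2 - N) = 11 - N)
D = 542/3 (D = -1/3*(-542) = 542/3 ≈ 180.67)
k(h, U) = -4/9 + (542/3 + h)/(205 + U) (k(h, U) = -4/9 + (h + 542/3)/(U + 205) = -4/9 + (542/3 + h)/(205 + U))
sqrt(m + k(A(q), 184)) = sqrt(256160 + (806 - 4*184 + 9*(11 - 1*10))/(9*(205 + 184))) = sqrt(256160 + (1/9)*(806 - 736 + 9*(11 - 10))/389) = sqrt(256160 + (1/9)*(1/389)*(806 - 736 + 9*1)) = sqrt(256160 + (1/9)*(1/389)*(806 - 736 + 9)) = sqrt(256160 + (1/9)*(1/389)*79) = sqrt(256160 + 79/3501) = sqrt(896816239/3501) = sqrt(348861516971)/1167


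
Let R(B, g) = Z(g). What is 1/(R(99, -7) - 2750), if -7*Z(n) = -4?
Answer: -7/19246 ≈ -0.00036371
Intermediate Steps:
Z(n) = 4/7 (Z(n) = -⅐*(-4) = 4/7)
R(B, g) = 4/7
1/(R(99, -7) - 2750) = 1/(4/7 - 2750) = 1/(-19246/7) = -7/19246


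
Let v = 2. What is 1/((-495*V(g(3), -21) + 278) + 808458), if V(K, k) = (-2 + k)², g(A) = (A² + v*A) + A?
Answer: 1/546881 ≈ 1.8286e-6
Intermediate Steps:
g(A) = A² + 3*A (g(A) = (A² + 2*A) + A = A² + 3*A)
1/((-495*V(g(3), -21) + 278) + 808458) = 1/((-495*(-2 - 21)² + 278) + 808458) = 1/((-495*(-23)² + 278) + 808458) = 1/((-495*529 + 278) + 808458) = 1/((-261855 + 278) + 808458) = 1/(-261577 + 808458) = 1/546881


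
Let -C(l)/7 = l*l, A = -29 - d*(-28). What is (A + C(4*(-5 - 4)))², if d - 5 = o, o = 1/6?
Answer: 721943161/9 ≈ 8.0216e+7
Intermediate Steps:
o = ⅙ ≈ 0.16667
d = 31/6 (d = 5 + ⅙ = 31/6 ≈ 5.1667)
A = 347/3 (A = -29 - 31*(-28)/6 = -29 - 1*(-434/3) = -29 + 434/3 = 347/3 ≈ 115.67)
C(l) = -7*l² (C(l) = -7*l*l = -7*l²)
(A + C(4*(-5 - 4)))² = (347/3 - 7*16*(-5 - 4)²)² = (347/3 - 7*(4*(-9))²)² = (347/3 - 7*(-36)²)² = (347/3 - 7*1296)² = (347/3 - 9072)² = (-26869/3)² = 721943161/9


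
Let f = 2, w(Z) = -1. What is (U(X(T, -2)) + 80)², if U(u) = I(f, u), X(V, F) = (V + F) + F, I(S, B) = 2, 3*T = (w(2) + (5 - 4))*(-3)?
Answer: 6724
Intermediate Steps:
T = 0 (T = ((-1 + (5 - 4))*(-3))/3 = ((-1 + 1)*(-3))/3 = (0*(-3))/3 = (⅓)*0 = 0)
X(V, F) = V + 2*F (X(V, F) = (F + V) + F = V + 2*F)
U(u) = 2
(U(X(T, -2)) + 80)² = (2 + 80)² = 82² = 6724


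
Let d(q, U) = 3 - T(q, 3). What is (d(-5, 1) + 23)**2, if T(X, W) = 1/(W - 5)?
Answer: 2809/4 ≈ 702.25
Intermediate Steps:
T(X, W) = 1/(-5 + W)
d(q, U) = 7/2 (d(q, U) = 3 - 1/(-5 + 3) = 3 - 1/(-2) = 3 - 1*(-1/2) = 3 + 1/2 = 7/2)
(d(-5, 1) + 23)**2 = (7/2 + 23)**2 = (53/2)**2 = 2809/4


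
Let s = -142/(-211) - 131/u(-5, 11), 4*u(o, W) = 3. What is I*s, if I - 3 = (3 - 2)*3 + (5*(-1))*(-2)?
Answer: -1762208/633 ≈ -2783.9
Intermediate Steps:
u(o, W) = ¾ (u(o, W) = (¼)*3 = ¾)
s = -110138/633 (s = -142/(-211) - 131/¾ = -142*(-1/211) - 131*4/3 = 142/211 - 524/3 = -110138/633 ≈ -173.99)
I = 16 (I = 3 + ((3 - 2)*3 + (5*(-1))*(-2)) = 3 + (1*3 - 5*(-2)) = 3 + (3 + 10) = 3 + 13 = 16)
I*s = 16*(-110138/633) = -1762208/633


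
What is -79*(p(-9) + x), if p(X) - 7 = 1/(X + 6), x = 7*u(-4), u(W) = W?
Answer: 5056/3 ≈ 1685.3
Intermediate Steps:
x = -28 (x = 7*(-4) = -28)
p(X) = 7 + 1/(6 + X) (p(X) = 7 + 1/(X + 6) = 7 + 1/(6 + X))
-79*(p(-9) + x) = -79*((43 + 7*(-9))/(6 - 9) - 28) = -79*((43 - 63)/(-3) - 28) = -79*(-⅓*(-20) - 28) = -79*(20/3 - 28) = -79*(-64/3) = 5056/3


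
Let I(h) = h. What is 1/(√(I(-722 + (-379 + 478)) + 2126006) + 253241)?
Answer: 253241/64128878698 - √2125383/64128878698 ≈ 3.9262e-6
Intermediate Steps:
1/(√(I(-722 + (-379 + 478)) + 2126006) + 253241) = 1/(√((-722 + (-379 + 478)) + 2126006) + 253241) = 1/(√((-722 + 99) + 2126006) + 253241) = 1/(√(-623 + 2126006) + 253241) = 1/(√2125383 + 253241) = 1/(253241 + √2125383)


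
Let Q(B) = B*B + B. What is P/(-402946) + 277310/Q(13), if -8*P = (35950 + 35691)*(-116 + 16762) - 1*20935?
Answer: 555482699781/293344688 ≈ 1893.6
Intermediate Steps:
Q(B) = B + B² (Q(B) = B² + B = B + B²)
P = -1192515151/8 (P = -((35950 + 35691)*(-116 + 16762) - 1*20935)/8 = -(71641*16646 - 20935)/8 = -(1192536086 - 20935)/8 = -⅛*1192515151 = -1192515151/8 ≈ -1.4906e+8)
P/(-402946) + 277310/Q(13) = -1192515151/8/(-402946) + 277310/((13*(1 + 13))) = -1192515151/8*(-1/402946) + 277310/((13*14)) = 1192515151/3223568 + 277310/182 = 1192515151/3223568 + 277310*(1/182) = 1192515151/3223568 + 138655/91 = 555482699781/293344688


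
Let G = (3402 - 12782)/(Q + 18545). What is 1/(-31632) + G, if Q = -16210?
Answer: -59342099/14772144 ≈ -4.0172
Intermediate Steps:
G = -1876/467 (G = (3402 - 12782)/(-16210 + 18545) = -9380/2335 = -9380*1/2335 = -1876/467 ≈ -4.0171)
1/(-31632) + G = 1/(-31632) - 1876/467 = -1/31632 - 1876/467 = -59342099/14772144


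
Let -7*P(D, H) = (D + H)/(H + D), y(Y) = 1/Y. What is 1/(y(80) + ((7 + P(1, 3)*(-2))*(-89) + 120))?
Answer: -560/295913 ≈ -0.0018924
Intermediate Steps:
P(D, H) = -⅐ (P(D, H) = -(D + H)/(7*(H + D)) = -(D + H)/(7*(D + H)) = -⅐*1 = -⅐)
1/(y(80) + ((7 + P(1, 3)*(-2))*(-89) + 120)) = 1/(1/80 + ((7 - ⅐*(-2))*(-89) + 120)) = 1/(1/80 + ((7 + 2/7)*(-89) + 120)) = 1/(1/80 + ((51/7)*(-89) + 120)) = 1/(1/80 + (-4539/7 + 120)) = 1/(1/80 - 3699/7) = 1/(-295913/560) = -560/295913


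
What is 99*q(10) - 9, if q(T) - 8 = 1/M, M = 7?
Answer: 5580/7 ≈ 797.14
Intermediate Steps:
q(T) = 57/7 (q(T) = 8 + 1/7 = 57/7)
99*q(10) - 9 = 99*(57/7) - 9 = 5643/7 - 9 = 5580/7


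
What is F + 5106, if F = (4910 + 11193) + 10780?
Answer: 31989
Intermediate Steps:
F = 26883 (F = 16103 + 10780 = 26883)
F + 5106 = 26883 + 5106 = 31989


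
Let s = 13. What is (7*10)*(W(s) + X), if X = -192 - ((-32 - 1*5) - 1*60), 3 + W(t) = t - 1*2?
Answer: -6090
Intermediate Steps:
W(t) = -5 + t (W(t) = -3 + (t - 1*2) = -3 + (t - 2) = -3 + (-2 + t) = -5 + t)
X = -95 (X = -192 - ((-32 - 5) - 60) = -192 - (-37 - 60) = -192 - 1*(-97) = -192 + 97 = -95)
(7*10)*(W(s) + X) = (7*10)*((-5 + 13) - 95) = 70*(8 - 95) = 70*(-87) = -6090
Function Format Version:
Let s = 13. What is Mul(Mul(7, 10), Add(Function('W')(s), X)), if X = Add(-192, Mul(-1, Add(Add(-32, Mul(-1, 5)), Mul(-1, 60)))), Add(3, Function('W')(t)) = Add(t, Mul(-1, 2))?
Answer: -6090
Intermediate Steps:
Function('W')(t) = Add(-5, t) (Function('W')(t) = Add(-3, Add(t, Mul(-1, 2))) = Add(-3, Add(t, -2)) = Add(-3, Add(-2, t)) = Add(-5, t))
X = -95 (X = Add(-192, Mul(-1, Add(Add(-32, -5), -60))) = Add(-192, Mul(-1, Add(-37, -60))) = Add(-192, Mul(-1, -97)) = Add(-192, 97) = -95)
Mul(Mul(7, 10), Add(Function('W')(s), X)) = Mul(Mul(7, 10), Add(Add(-5, 13), -95)) = Mul(70, Add(8, -95)) = Mul(70, -87) = -6090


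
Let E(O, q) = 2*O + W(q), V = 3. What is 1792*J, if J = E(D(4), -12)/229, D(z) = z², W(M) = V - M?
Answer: 84224/229 ≈ 367.79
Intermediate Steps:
W(M) = 3 - M
E(O, q) = 3 - q + 2*O (E(O, q) = 2*O + (3 - q) = 3 - q + 2*O)
J = 47/229 (J = (3 - 1*(-12) + 2*4²)/229 = (3 + 12 + 2*16)*(1/229) = (3 + 12 + 32)*(1/229) = 47*(1/229) = 47/229 ≈ 0.20524)
1792*J = 1792*(47/229) = 84224/229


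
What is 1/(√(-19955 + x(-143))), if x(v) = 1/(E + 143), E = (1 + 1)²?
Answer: -7*I*√2200038/1466692 ≈ -0.007079*I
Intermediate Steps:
E = 4 (E = 2² = 4)
x(v) = 1/147 (x(v) = 1/(4 + 143) = 1/147)
1/(√(-19955 + x(-143))) = 1/(√(-19955 + 1/147)) = 1/(√(-2933384/147)) = 1/(2*I*√2200038/21) = -7*I*√2200038/1466692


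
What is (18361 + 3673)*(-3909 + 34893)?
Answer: 682701456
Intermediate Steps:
(18361 + 3673)*(-3909 + 34893) = 22034*30984 = 682701456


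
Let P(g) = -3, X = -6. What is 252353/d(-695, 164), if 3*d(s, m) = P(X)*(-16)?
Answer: 252353/16 ≈ 15772.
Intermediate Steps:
d(s, m) = 16 (d(s, m) = (-3*(-16))/3 = (1/3)*48 = 16)
252353/d(-695, 164) = 252353/16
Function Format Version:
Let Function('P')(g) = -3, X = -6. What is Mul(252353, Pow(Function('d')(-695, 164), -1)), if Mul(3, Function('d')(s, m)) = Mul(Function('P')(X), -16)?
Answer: Rational(252353, 16) ≈ 15772.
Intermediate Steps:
Function('d')(s, m) = 16 (Function('d')(s, m) = Mul(Rational(1, 3), Mul(-3, -16)) = Mul(Rational(1, 3), 48) = 16)
Mul(252353, Pow(Function('d')(-695, 164), -1)) = Mul(252353, Pow(16, -1)) = Mul(252353, Rational(1, 16)) = Rational(252353, 16)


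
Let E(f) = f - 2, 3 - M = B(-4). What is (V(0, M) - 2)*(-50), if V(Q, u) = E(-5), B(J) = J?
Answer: 450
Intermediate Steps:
M = 7 (M = 3 - 1*(-4) = 3 + 4 = 7)
E(f) = -2 + f
V(Q, u) = -7 (V(Q, u) = -2 - 5 = -7)
(V(0, M) - 2)*(-50) = (-7 - 2)*(-50) = -9*(-50) = 450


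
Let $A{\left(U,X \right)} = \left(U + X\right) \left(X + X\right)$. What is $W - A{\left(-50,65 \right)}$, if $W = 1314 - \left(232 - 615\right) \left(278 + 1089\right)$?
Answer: $522925$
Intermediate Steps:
$W = 524875$ ($W = 1314 - \left(-383\right) 1367 = 1314 - -523561 = 1314 + 523561 = 524875$)
$A{\left(U,X \right)} = 2 X \left(U + X\right)$ ($A{\left(U,X \right)} = \left(U + X\right) 2 X = 2 X \left(U + X\right)$)
$W - A{\left(-50,65 \right)} = 524875 - 2 \cdot 65 \left(-50 + 65\right) = 524875 - 2 \cdot 65 \cdot 15 = 524875 - 1950 = 522925$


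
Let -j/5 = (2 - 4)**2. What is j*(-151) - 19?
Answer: 3001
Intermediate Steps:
j = -20 (j = -5*(2 - 4)**2 = -5*(-2)**2 = -5*4 = -20)
j*(-151) - 19 = -20*(-151) - 19 = 3020 - 19 = 3001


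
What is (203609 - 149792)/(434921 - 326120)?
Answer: 17939/36267 ≈ 0.49464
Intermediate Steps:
(203609 - 149792)/(434921 - 326120) = 53817/108801 = 53817*(1/108801) = 17939/36267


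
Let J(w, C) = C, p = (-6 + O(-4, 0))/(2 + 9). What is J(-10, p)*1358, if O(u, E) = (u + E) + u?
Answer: -19012/11 ≈ -1728.4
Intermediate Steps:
O(u, E) = E + 2*u (O(u, E) = (E + u) + u = E + 2*u)
p = -14/11 (p = (-6 + (0 + 2*(-4)))/(2 + 9) = (-6 + (0 - 8))/11 = (-6 - 8)*(1/11) = -14*1/11 = -14/11 ≈ -1.2727)
J(-10, p)*1358 = -14/11*1358 = -19012/11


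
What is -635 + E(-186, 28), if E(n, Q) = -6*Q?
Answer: -803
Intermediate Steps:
-635 + E(-186, 28) = -635 - 6*28 = -635 - 168 = -803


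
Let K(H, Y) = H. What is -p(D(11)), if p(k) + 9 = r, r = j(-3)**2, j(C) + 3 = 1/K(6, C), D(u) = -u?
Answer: 35/36 ≈ 0.97222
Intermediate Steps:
j(C) = -17/6 (j(C) = -3 + 1/6 = -17/6)
r = 289/36 (r = (-17/6)**2 = 289/36 ≈ 8.0278)
p(k) = -35/36 (p(k) = -9 + 289/36 = -35/36)
-p(D(11)) = -1*(-35/36) = 35/36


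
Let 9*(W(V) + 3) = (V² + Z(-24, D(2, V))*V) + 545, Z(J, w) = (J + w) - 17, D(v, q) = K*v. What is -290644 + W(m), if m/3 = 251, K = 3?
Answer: -2074624/9 ≈ -2.3051e+5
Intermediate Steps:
D(v, q) = 3*v
m = 753 (m = 3*251 = 753)
Z(J, w) = -17 + J + w
W(V) = 518/9 - 35*V/9 + V²/9 (W(V) = -3 + ((V² + (-17 - 24 + 3*2)*V) + 545)/9 = -3 + ((V² + (-17 - 24 + 6)*V) + 545)/9 = -3 + ((V² - 35*V) + 545)/9 = -3 + (545 + V² - 35*V)/9 = -3 + (545/9 - 35*V/9 + V²/9) = 518/9 - 35*V/9 + V²/9)
-290644 + W(m) = -290644 + (518/9 - 35/9*753 + (⅑)*753²) = -290644 + (518/9 - 8785/3 + (⅑)*567009) = -290644 + (518/9 - 8785/3 + 63001) = -290644 + 541172/9 = -2074624/9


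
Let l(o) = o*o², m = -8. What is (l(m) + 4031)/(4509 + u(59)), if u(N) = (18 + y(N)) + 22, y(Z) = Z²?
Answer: 3519/8030 ≈ 0.43823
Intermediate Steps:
u(N) = 40 + N² (u(N) = (18 + N²) + 22 = 40 + N²)
l(o) = o³
(l(m) + 4031)/(4509 + u(59)) = ((-8)³ + 4031)/(4509 + (40 + 59²)) = (-512 + 4031)/(4509 + (40 + 3481)) = 3519/(4509 + 3521) = 3519/8030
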